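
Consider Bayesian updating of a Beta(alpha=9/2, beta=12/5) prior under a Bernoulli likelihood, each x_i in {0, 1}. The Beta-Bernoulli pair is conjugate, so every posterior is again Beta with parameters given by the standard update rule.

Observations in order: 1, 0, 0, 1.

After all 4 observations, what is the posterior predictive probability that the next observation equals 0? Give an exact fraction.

obs 1: x=1 → posterior Beta(11/2, 12/5)
obs 2: x=0 → posterior Beta(11/2, 17/5)
obs 3: x=0 → posterior Beta(11/2, 22/5)
obs 4: x=1 → posterior Beta(13/2, 22/5)

44/109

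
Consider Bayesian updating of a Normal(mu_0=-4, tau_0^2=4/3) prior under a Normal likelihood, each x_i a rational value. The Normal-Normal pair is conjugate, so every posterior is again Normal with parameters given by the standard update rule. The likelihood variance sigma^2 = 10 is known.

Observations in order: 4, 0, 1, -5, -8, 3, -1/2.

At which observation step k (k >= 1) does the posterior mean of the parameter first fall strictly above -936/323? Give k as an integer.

k = 2

obs 1: x=4 → posterior Normal(-52/17, 20/17)
obs 2: x=0 → posterior Normal(-52/19, 20/19)
obs 3: x=1 → posterior Normal(-50/21, 20/21)
obs 4: x=-5 → posterior Normal(-60/23, 20/23)
obs 5: x=-8 → posterior Normal(-76/25, 4/5)
obs 6: x=3 → posterior Normal(-70/27, 20/27)
obs 7: x=-1/2 → posterior Normal(-71/29, 20/29)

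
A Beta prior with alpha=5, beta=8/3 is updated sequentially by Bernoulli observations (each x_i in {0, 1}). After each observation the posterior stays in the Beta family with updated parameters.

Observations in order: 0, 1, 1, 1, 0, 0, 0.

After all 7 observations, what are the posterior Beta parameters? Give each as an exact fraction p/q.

obs 1: x=0 → posterior Beta(5, 11/3)
obs 2: x=1 → posterior Beta(6, 11/3)
obs 3: x=1 → posterior Beta(7, 11/3)
obs 4: x=1 → posterior Beta(8, 11/3)
obs 5: x=0 → posterior Beta(8, 14/3)
obs 6: x=0 → posterior Beta(8, 17/3)
obs 7: x=0 → posterior Beta(8, 20/3)

alpha=8, beta=20/3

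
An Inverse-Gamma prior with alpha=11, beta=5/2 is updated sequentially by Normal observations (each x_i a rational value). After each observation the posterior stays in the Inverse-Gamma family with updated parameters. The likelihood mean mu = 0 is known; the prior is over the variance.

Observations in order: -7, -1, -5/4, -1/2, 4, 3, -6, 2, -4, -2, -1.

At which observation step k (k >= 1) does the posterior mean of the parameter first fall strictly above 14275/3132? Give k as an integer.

obs 1: x=-7 → posterior Inverse-Gamma(23/2, 27)
obs 2: x=-1 → posterior Inverse-Gamma(12, 55/2)
obs 3: x=-5/4 → posterior Inverse-Gamma(25/2, 905/32)
obs 4: x=-1/2 → posterior Inverse-Gamma(13, 909/32)
obs 5: x=4 → posterior Inverse-Gamma(27/2, 1165/32)
obs 6: x=3 → posterior Inverse-Gamma(14, 1309/32)
obs 7: x=-6 → posterior Inverse-Gamma(29/2, 1885/32)
obs 8: x=2 → posterior Inverse-Gamma(15, 1949/32)
obs 9: x=-4 → posterior Inverse-Gamma(31/2, 2205/32)
obs 10: x=-2 → posterior Inverse-Gamma(16, 2269/32)
obs 11: x=-1 → posterior Inverse-Gamma(33/2, 2285/32)

k = 9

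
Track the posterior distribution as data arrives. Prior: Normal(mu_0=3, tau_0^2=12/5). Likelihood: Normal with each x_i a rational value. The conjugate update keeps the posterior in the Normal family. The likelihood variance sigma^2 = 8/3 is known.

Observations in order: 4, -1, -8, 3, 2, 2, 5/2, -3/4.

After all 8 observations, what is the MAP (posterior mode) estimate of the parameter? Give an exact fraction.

obs 1: x=4 → posterior Normal(66/19, 24/19)
obs 2: x=-1 → posterior Normal(57/28, 6/7)
obs 3: x=-8 → posterior Normal(-15/37, 24/37)
obs 4: x=3 → posterior Normal(6/23, 12/23)
obs 5: x=2 → posterior Normal(6/11, 24/55)
obs 6: x=2 → posterior Normal(3/4, 3/8)
obs 7: x=5/2 → posterior Normal(141/146, 24/73)
obs 8: x=-3/4 → posterior Normal(255/328, 12/41)

255/328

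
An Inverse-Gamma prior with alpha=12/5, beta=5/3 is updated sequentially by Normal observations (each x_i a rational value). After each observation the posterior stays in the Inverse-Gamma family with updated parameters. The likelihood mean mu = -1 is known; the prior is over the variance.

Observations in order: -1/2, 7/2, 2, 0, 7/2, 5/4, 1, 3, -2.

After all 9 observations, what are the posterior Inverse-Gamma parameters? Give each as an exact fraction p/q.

obs 1: x=-1/2 → posterior Inverse-Gamma(29/10, 43/24)
obs 2: x=7/2 → posterior Inverse-Gamma(17/5, 143/12)
obs 3: x=2 → posterior Inverse-Gamma(39/10, 197/12)
obs 4: x=0 → posterior Inverse-Gamma(22/5, 203/12)
obs 5: x=7/2 → posterior Inverse-Gamma(49/10, 649/24)
obs 6: x=5/4 → posterior Inverse-Gamma(27/5, 2839/96)
obs 7: x=1 → posterior Inverse-Gamma(59/10, 3031/96)
obs 8: x=3 → posterior Inverse-Gamma(32/5, 3799/96)
obs 9: x=-2 → posterior Inverse-Gamma(69/10, 3847/96)

alpha=69/10, beta=3847/96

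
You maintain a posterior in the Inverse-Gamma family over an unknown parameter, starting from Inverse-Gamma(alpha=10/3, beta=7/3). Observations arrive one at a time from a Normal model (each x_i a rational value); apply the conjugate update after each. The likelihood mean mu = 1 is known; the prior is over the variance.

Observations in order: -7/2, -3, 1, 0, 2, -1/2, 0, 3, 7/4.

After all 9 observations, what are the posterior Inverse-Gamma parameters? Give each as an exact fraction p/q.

obs 1: x=-7/2 → posterior Inverse-Gamma(23/6, 299/24)
obs 2: x=-3 → posterior Inverse-Gamma(13/3, 491/24)
obs 3: x=1 → posterior Inverse-Gamma(29/6, 491/24)
obs 4: x=0 → posterior Inverse-Gamma(16/3, 503/24)
obs 5: x=2 → posterior Inverse-Gamma(35/6, 515/24)
obs 6: x=-1/2 → posterior Inverse-Gamma(19/3, 271/12)
obs 7: x=0 → posterior Inverse-Gamma(41/6, 277/12)
obs 8: x=3 → posterior Inverse-Gamma(22/3, 301/12)
obs 9: x=7/4 → posterior Inverse-Gamma(47/6, 2435/96)

alpha=47/6, beta=2435/96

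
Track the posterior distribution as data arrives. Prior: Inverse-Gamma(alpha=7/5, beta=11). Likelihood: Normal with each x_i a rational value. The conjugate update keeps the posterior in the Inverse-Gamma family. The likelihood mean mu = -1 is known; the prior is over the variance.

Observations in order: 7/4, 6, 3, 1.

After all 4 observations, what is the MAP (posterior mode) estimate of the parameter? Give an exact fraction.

obs 1: x=7/4 → posterior Inverse-Gamma(19/10, 473/32)
obs 2: x=6 → posterior Inverse-Gamma(12/5, 1257/32)
obs 3: x=3 → posterior Inverse-Gamma(29/10, 1513/32)
obs 4: x=1 → posterior Inverse-Gamma(17/5, 1577/32)

7885/704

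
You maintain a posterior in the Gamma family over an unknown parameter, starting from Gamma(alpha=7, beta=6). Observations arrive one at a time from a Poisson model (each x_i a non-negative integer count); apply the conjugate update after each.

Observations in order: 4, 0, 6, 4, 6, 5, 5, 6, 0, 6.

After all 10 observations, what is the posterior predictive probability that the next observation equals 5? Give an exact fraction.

16953698535071178341428806937353122069922529772844021535190548480/163603591417037318704628544709931149045668299921272999257668224337

obs 1: x=4 → posterior Gamma(11, 7)
obs 2: x=0 → posterior Gamma(11, 8)
obs 3: x=6 → posterior Gamma(17, 9)
obs 4: x=4 → posterior Gamma(21, 10)
obs 5: x=6 → posterior Gamma(27, 11)
obs 6: x=5 → posterior Gamma(32, 12)
obs 7: x=5 → posterior Gamma(37, 13)
obs 8: x=6 → posterior Gamma(43, 14)
obs 9: x=0 → posterior Gamma(43, 15)
obs 10: x=6 → posterior Gamma(49, 16)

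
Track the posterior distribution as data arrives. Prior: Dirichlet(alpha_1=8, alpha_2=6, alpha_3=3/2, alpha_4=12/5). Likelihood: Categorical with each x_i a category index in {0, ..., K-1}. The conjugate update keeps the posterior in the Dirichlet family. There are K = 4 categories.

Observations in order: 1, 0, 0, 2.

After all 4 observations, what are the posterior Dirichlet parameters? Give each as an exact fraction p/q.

alpha_1=10, alpha_2=7, alpha_3=5/2, alpha_4=12/5

obs 1: x=1 → posterior Dirichlet(8, 7, 3/2, 12/5)
obs 2: x=0 → posterior Dirichlet(9, 7, 3/2, 12/5)
obs 3: x=0 → posterior Dirichlet(10, 7, 3/2, 12/5)
obs 4: x=2 → posterior Dirichlet(10, 7, 5/2, 12/5)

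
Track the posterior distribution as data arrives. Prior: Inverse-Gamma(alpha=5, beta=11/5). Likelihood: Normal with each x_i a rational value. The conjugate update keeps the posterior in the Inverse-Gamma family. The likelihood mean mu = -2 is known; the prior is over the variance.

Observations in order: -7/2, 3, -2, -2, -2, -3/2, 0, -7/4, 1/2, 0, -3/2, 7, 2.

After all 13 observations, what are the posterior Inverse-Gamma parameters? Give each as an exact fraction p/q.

alpha=23/2, beta=11477/160

obs 1: x=-7/2 → posterior Inverse-Gamma(11/2, 133/40)
obs 2: x=3 → posterior Inverse-Gamma(6, 633/40)
obs 3: x=-2 → posterior Inverse-Gamma(13/2, 633/40)
obs 4: x=-2 → posterior Inverse-Gamma(7, 633/40)
obs 5: x=-2 → posterior Inverse-Gamma(15/2, 633/40)
obs 6: x=-3/2 → posterior Inverse-Gamma(8, 319/20)
obs 7: x=0 → posterior Inverse-Gamma(17/2, 359/20)
obs 8: x=-7/4 → posterior Inverse-Gamma(9, 2877/160)
obs 9: x=1/2 → posterior Inverse-Gamma(19/2, 3377/160)
obs 10: x=0 → posterior Inverse-Gamma(10, 3697/160)
obs 11: x=-3/2 → posterior Inverse-Gamma(21/2, 3717/160)
obs 12: x=7 → posterior Inverse-Gamma(11, 10197/160)
obs 13: x=2 → posterior Inverse-Gamma(23/2, 11477/160)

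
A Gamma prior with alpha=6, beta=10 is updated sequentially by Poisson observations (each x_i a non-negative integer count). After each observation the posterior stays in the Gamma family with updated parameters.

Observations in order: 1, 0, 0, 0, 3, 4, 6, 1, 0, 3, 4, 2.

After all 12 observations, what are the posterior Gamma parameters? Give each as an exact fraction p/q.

obs 1: x=1 → posterior Gamma(7, 11)
obs 2: x=0 → posterior Gamma(7, 12)
obs 3: x=0 → posterior Gamma(7, 13)
obs 4: x=0 → posterior Gamma(7, 14)
obs 5: x=3 → posterior Gamma(10, 15)
obs 6: x=4 → posterior Gamma(14, 16)
obs 7: x=6 → posterior Gamma(20, 17)
obs 8: x=1 → posterior Gamma(21, 18)
obs 9: x=0 → posterior Gamma(21, 19)
obs 10: x=3 → posterior Gamma(24, 20)
obs 11: x=4 → posterior Gamma(28, 21)
obs 12: x=2 → posterior Gamma(30, 22)

alpha=30, beta=22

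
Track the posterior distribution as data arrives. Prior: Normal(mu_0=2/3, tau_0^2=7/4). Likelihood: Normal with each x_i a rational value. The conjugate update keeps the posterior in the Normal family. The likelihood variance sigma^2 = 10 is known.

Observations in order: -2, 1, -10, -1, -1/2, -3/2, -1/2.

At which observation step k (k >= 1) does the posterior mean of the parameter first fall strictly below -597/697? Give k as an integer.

k = 6

obs 1: x=-2 → posterior Normal(38/141, 70/47)
obs 2: x=1 → posterior Normal(59/162, 35/27)
obs 3: x=-10 → posterior Normal(-151/183, 70/61)
obs 4: x=-1 → posterior Normal(-43/51, 35/34)
obs 5: x=-1/2 → posterior Normal(-73/90, 14/15)
obs 6: x=-3/2 → posterior Normal(-107/123, 35/41)
obs 7: x=-1/2 → posterior Normal(-449/534, 70/89)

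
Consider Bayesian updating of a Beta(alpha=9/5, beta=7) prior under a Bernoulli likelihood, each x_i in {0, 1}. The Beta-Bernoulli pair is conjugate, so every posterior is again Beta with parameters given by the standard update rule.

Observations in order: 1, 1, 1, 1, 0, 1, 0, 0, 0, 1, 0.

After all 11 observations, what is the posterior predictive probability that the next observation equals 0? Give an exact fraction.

20/33

obs 1: x=1 → posterior Beta(14/5, 7)
obs 2: x=1 → posterior Beta(19/5, 7)
obs 3: x=1 → posterior Beta(24/5, 7)
obs 4: x=1 → posterior Beta(29/5, 7)
obs 5: x=0 → posterior Beta(29/5, 8)
obs 6: x=1 → posterior Beta(34/5, 8)
obs 7: x=0 → posterior Beta(34/5, 9)
obs 8: x=0 → posterior Beta(34/5, 10)
obs 9: x=0 → posterior Beta(34/5, 11)
obs 10: x=1 → posterior Beta(39/5, 11)
obs 11: x=0 → posterior Beta(39/5, 12)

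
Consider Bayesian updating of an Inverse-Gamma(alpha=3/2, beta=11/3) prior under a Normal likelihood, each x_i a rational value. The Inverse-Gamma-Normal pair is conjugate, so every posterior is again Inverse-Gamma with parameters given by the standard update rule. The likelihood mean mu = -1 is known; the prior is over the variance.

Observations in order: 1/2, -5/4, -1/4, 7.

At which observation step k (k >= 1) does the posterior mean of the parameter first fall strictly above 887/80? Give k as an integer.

obs 1: x=1/2 → posterior Inverse-Gamma(2, 115/24)
obs 2: x=-5/4 → posterior Inverse-Gamma(5/2, 463/96)
obs 3: x=-1/4 → posterior Inverse-Gamma(3, 245/48)
obs 4: x=7 → posterior Inverse-Gamma(7/2, 1781/48)

k = 4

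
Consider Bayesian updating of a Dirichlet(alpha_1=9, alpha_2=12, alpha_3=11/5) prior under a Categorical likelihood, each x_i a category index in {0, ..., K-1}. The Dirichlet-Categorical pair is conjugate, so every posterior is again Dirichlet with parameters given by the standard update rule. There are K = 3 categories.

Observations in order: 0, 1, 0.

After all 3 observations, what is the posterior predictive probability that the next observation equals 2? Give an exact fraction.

obs 1: x=0 → posterior Dirichlet(10, 12, 11/5)
obs 2: x=1 → posterior Dirichlet(10, 13, 11/5)
obs 3: x=0 → posterior Dirichlet(11, 13, 11/5)

11/131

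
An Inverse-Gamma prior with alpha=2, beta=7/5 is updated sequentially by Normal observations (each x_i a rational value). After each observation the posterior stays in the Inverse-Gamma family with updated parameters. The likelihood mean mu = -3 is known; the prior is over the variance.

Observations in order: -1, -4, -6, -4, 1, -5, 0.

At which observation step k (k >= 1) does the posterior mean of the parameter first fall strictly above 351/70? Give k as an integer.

obs 1: x=-1 → posterior Inverse-Gamma(5/2, 17/5)
obs 2: x=-4 → posterior Inverse-Gamma(3, 39/10)
obs 3: x=-6 → posterior Inverse-Gamma(7/2, 42/5)
obs 4: x=-4 → posterior Inverse-Gamma(4, 89/10)
obs 5: x=1 → posterior Inverse-Gamma(9/2, 169/10)
obs 6: x=-5 → posterior Inverse-Gamma(5, 189/10)
obs 7: x=0 → posterior Inverse-Gamma(11/2, 117/5)

k = 7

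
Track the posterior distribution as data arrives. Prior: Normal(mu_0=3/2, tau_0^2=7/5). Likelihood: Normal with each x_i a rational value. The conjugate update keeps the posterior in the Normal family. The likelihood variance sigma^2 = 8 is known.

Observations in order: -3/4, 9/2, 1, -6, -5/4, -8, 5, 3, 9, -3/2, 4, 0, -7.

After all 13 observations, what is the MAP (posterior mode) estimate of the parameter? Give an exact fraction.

obs 1: x=-3/4 → posterior Normal(219/188, 56/47)
obs 2: x=9/2 → posterior Normal(115/72, 28/27)
obs 3: x=1 → posterior Normal(373/244, 56/61)
obs 4: x=-6 → posterior Normal(205/272, 14/17)
obs 5: x=-5/4 → posterior Normal(17/30, 56/75)
obs 6: x=-8 → posterior Normal(-27/164, 28/41)
obs 7: x=5 → posterior Normal(43/178, 56/89)
obs 8: x=3 → posterior Normal(85/192, 7/12)
obs 9: x=9 → posterior Normal(211/206, 56/103)
obs 10: x=-3/2 → posterior Normal(19/22, 28/55)
obs 11: x=4 → posterior Normal(41/39, 56/117)
obs 12: x=0 → posterior Normal(123/124, 14/31)
obs 13: x=-7 → posterior Normal(74/131, 56/131)

74/131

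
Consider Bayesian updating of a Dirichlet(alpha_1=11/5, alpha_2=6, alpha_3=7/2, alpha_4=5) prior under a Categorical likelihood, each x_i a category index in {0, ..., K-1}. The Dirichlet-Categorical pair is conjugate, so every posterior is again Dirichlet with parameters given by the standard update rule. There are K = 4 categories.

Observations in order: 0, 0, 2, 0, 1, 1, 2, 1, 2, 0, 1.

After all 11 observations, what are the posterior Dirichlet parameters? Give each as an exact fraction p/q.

obs 1: x=0 → posterior Dirichlet(16/5, 6, 7/2, 5)
obs 2: x=0 → posterior Dirichlet(21/5, 6, 7/2, 5)
obs 3: x=2 → posterior Dirichlet(21/5, 6, 9/2, 5)
obs 4: x=0 → posterior Dirichlet(26/5, 6, 9/2, 5)
obs 5: x=1 → posterior Dirichlet(26/5, 7, 9/2, 5)
obs 6: x=1 → posterior Dirichlet(26/5, 8, 9/2, 5)
obs 7: x=2 → posterior Dirichlet(26/5, 8, 11/2, 5)
obs 8: x=1 → posterior Dirichlet(26/5, 9, 11/2, 5)
obs 9: x=2 → posterior Dirichlet(26/5, 9, 13/2, 5)
obs 10: x=0 → posterior Dirichlet(31/5, 9, 13/2, 5)
obs 11: x=1 → posterior Dirichlet(31/5, 10, 13/2, 5)

alpha_1=31/5, alpha_2=10, alpha_3=13/2, alpha_4=5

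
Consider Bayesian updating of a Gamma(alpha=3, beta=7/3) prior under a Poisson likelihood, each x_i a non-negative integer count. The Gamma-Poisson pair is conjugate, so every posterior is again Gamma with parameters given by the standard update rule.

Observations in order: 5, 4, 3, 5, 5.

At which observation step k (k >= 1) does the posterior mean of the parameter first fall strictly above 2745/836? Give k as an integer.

obs 1: x=5 → posterior Gamma(8, 10/3)
obs 2: x=4 → posterior Gamma(12, 13/3)
obs 3: x=3 → posterior Gamma(15, 16/3)
obs 4: x=5 → posterior Gamma(20, 19/3)
obs 5: x=5 → posterior Gamma(25, 22/3)

k = 5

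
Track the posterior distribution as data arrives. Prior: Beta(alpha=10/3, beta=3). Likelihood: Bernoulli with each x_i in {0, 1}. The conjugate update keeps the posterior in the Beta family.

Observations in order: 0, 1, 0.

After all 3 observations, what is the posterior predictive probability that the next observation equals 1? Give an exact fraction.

obs 1: x=0 → posterior Beta(10/3, 4)
obs 2: x=1 → posterior Beta(13/3, 4)
obs 3: x=0 → posterior Beta(13/3, 5)

13/28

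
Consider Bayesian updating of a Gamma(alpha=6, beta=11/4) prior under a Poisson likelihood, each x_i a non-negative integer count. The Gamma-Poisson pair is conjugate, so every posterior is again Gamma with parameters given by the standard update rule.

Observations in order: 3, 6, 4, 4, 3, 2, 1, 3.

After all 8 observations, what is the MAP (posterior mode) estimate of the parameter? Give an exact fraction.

124/43

obs 1: x=3 → posterior Gamma(9, 15/4)
obs 2: x=6 → posterior Gamma(15, 19/4)
obs 3: x=4 → posterior Gamma(19, 23/4)
obs 4: x=4 → posterior Gamma(23, 27/4)
obs 5: x=3 → posterior Gamma(26, 31/4)
obs 6: x=2 → posterior Gamma(28, 35/4)
obs 7: x=1 → posterior Gamma(29, 39/4)
obs 8: x=3 → posterior Gamma(32, 43/4)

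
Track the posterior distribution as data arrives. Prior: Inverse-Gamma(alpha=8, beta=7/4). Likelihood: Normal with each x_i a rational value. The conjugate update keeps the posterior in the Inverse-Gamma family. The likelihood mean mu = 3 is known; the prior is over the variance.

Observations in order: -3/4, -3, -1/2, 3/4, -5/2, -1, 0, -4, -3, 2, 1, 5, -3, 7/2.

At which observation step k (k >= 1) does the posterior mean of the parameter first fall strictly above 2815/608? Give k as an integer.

obs 1: x=-3/4 → posterior Inverse-Gamma(17/2, 281/32)
obs 2: x=-3 → posterior Inverse-Gamma(9, 857/32)
obs 3: x=-1/2 → posterior Inverse-Gamma(19/2, 1053/32)
obs 4: x=3/4 → posterior Inverse-Gamma(10, 567/16)
obs 5: x=-5/2 → posterior Inverse-Gamma(21/2, 809/16)
obs 6: x=-1 → posterior Inverse-Gamma(11, 937/16)
obs 7: x=0 → posterior Inverse-Gamma(23/2, 1009/16)
obs 8: x=-4 → posterior Inverse-Gamma(12, 1401/16)
obs 9: x=-3 → posterior Inverse-Gamma(25/2, 1689/16)
obs 10: x=2 → posterior Inverse-Gamma(13, 1697/16)
obs 11: x=1 → posterior Inverse-Gamma(27/2, 1729/16)
obs 12: x=5 → posterior Inverse-Gamma(14, 1761/16)
obs 13: x=-3 → posterior Inverse-Gamma(29/2, 2049/16)
obs 14: x=7/2 → posterior Inverse-Gamma(15, 2051/16)

k = 5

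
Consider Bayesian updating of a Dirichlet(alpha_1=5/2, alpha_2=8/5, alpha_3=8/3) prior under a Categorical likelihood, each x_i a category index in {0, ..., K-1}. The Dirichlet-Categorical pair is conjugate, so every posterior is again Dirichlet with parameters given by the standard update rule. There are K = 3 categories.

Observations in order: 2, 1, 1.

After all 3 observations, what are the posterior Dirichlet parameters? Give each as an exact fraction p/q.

obs 1: x=2 → posterior Dirichlet(5/2, 8/5, 11/3)
obs 2: x=1 → posterior Dirichlet(5/2, 13/5, 11/3)
obs 3: x=1 → posterior Dirichlet(5/2, 18/5, 11/3)

alpha_1=5/2, alpha_2=18/5, alpha_3=11/3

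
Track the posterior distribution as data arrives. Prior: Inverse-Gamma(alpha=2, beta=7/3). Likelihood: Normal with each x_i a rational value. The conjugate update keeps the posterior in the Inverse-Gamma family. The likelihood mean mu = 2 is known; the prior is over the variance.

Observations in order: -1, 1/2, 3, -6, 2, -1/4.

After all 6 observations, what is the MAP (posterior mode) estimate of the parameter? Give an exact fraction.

obs 1: x=-1 → posterior Inverse-Gamma(5/2, 41/6)
obs 2: x=1/2 → posterior Inverse-Gamma(3, 191/24)
obs 3: x=3 → posterior Inverse-Gamma(7/2, 203/24)
obs 4: x=-6 → posterior Inverse-Gamma(4, 971/24)
obs 5: x=2 → posterior Inverse-Gamma(9/2, 971/24)
obs 6: x=-1/4 → posterior Inverse-Gamma(5, 4127/96)

4127/576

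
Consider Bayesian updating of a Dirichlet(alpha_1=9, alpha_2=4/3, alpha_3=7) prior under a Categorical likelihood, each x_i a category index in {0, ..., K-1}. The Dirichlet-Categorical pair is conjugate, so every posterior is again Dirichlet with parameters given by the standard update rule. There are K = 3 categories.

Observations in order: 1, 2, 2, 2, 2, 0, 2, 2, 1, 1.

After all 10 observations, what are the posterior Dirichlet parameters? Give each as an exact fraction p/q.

obs 1: x=1 → posterior Dirichlet(9, 7/3, 7)
obs 2: x=2 → posterior Dirichlet(9, 7/3, 8)
obs 3: x=2 → posterior Dirichlet(9, 7/3, 9)
obs 4: x=2 → posterior Dirichlet(9, 7/3, 10)
obs 5: x=2 → posterior Dirichlet(9, 7/3, 11)
obs 6: x=0 → posterior Dirichlet(10, 7/3, 11)
obs 7: x=2 → posterior Dirichlet(10, 7/3, 12)
obs 8: x=2 → posterior Dirichlet(10, 7/3, 13)
obs 9: x=1 → posterior Dirichlet(10, 10/3, 13)
obs 10: x=1 → posterior Dirichlet(10, 13/3, 13)

alpha_1=10, alpha_2=13/3, alpha_3=13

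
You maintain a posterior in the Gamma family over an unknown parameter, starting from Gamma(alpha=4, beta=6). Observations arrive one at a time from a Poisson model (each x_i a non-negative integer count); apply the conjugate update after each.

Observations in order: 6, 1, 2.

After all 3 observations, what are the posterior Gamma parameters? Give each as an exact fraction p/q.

obs 1: x=6 → posterior Gamma(10, 7)
obs 2: x=1 → posterior Gamma(11, 8)
obs 3: x=2 → posterior Gamma(13, 9)

alpha=13, beta=9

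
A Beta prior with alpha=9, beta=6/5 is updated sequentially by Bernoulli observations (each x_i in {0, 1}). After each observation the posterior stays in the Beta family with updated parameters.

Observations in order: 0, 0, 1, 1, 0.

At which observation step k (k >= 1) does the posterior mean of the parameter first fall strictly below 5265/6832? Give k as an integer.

k = 2

obs 1: x=0 → posterior Beta(9, 11/5)
obs 2: x=0 → posterior Beta(9, 16/5)
obs 3: x=1 → posterior Beta(10, 16/5)
obs 4: x=1 → posterior Beta(11, 16/5)
obs 5: x=0 → posterior Beta(11, 21/5)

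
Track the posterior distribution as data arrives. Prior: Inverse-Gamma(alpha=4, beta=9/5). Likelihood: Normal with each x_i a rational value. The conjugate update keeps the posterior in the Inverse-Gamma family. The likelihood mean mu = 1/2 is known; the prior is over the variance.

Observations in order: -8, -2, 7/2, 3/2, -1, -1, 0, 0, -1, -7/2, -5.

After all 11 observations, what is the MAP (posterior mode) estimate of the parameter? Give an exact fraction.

obs 1: x=-8 → posterior Inverse-Gamma(9/2, 1517/40)
obs 2: x=-2 → posterior Inverse-Gamma(5, 821/20)
obs 3: x=7/2 → posterior Inverse-Gamma(11/2, 911/20)
obs 4: x=3/2 → posterior Inverse-Gamma(6, 921/20)
obs 5: x=-1 → posterior Inverse-Gamma(13/2, 1887/40)
obs 6: x=-1 → posterior Inverse-Gamma(7, 483/10)
obs 7: x=0 → posterior Inverse-Gamma(15/2, 1937/40)
obs 8: x=0 → posterior Inverse-Gamma(8, 971/20)
obs 9: x=-1 → posterior Inverse-Gamma(17/2, 1987/40)
obs 10: x=-7/2 → posterior Inverse-Gamma(9, 2307/40)
obs 11: x=-5 → posterior Inverse-Gamma(19/2, 364/5)

104/15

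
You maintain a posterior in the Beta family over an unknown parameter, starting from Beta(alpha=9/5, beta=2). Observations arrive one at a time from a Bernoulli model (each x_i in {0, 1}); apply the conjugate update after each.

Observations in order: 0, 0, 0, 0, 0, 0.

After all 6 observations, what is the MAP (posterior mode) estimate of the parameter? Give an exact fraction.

obs 1: x=0 → posterior Beta(9/5, 3)
obs 2: x=0 → posterior Beta(9/5, 4)
obs 3: x=0 → posterior Beta(9/5, 5)
obs 4: x=0 → posterior Beta(9/5, 6)
obs 5: x=0 → posterior Beta(9/5, 7)
obs 6: x=0 → posterior Beta(9/5, 8)

4/39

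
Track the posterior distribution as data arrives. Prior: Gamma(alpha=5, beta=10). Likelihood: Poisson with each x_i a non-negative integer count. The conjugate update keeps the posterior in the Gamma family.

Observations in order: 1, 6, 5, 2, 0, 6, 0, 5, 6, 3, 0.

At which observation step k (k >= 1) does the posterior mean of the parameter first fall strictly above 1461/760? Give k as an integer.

obs 1: x=1 → posterior Gamma(6, 11)
obs 2: x=6 → posterior Gamma(12, 12)
obs 3: x=5 → posterior Gamma(17, 13)
obs 4: x=2 → posterior Gamma(19, 14)
obs 5: x=0 → posterior Gamma(19, 15)
obs 6: x=6 → posterior Gamma(25, 16)
obs 7: x=0 → posterior Gamma(25, 17)
obs 8: x=5 → posterior Gamma(30, 18)
obs 9: x=6 → posterior Gamma(36, 19)
obs 10: x=3 → posterior Gamma(39, 20)
obs 11: x=0 → posterior Gamma(39, 21)

k = 10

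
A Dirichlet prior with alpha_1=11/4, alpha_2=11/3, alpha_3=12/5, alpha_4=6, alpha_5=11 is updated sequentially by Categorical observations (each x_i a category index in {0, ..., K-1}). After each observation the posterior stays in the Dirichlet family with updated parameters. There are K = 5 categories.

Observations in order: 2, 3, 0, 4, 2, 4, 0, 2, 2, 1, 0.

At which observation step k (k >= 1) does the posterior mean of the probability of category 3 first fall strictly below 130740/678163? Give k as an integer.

k = 11

obs 1: x=2 → posterior Dirichlet(11/4, 11/3, 17/5, 6, 11)
obs 2: x=3 → posterior Dirichlet(11/4, 11/3, 17/5, 7, 11)
obs 3: x=0 → posterior Dirichlet(15/4, 11/3, 17/5, 7, 11)
obs 4: x=4 → posterior Dirichlet(15/4, 11/3, 17/5, 7, 12)
obs 5: x=2 → posterior Dirichlet(15/4, 11/3, 22/5, 7, 12)
obs 6: x=4 → posterior Dirichlet(15/4, 11/3, 22/5, 7, 13)
obs 7: x=0 → posterior Dirichlet(19/4, 11/3, 22/5, 7, 13)
obs 8: x=2 → posterior Dirichlet(19/4, 11/3, 27/5, 7, 13)
obs 9: x=2 → posterior Dirichlet(19/4, 11/3, 32/5, 7, 13)
obs 10: x=1 → posterior Dirichlet(19/4, 14/3, 32/5, 7, 13)
obs 11: x=0 → posterior Dirichlet(23/4, 14/3, 32/5, 7, 13)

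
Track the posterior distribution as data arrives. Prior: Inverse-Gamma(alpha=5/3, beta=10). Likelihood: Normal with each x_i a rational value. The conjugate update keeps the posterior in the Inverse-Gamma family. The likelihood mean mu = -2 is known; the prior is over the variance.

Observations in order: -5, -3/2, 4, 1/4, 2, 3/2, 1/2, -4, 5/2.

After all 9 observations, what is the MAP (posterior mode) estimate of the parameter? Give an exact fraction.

obs 1: x=-5 → posterior Inverse-Gamma(13/6, 29/2)
obs 2: x=-3/2 → posterior Inverse-Gamma(8/3, 117/8)
obs 3: x=4 → posterior Inverse-Gamma(19/6, 261/8)
obs 4: x=1/4 → posterior Inverse-Gamma(11/3, 1125/32)
obs 5: x=2 → posterior Inverse-Gamma(25/6, 1381/32)
obs 6: x=3/2 → posterior Inverse-Gamma(14/3, 1577/32)
obs 7: x=1/2 → posterior Inverse-Gamma(31/6, 1677/32)
obs 8: x=-4 → posterior Inverse-Gamma(17/3, 1741/32)
obs 9: x=5/2 → posterior Inverse-Gamma(37/6, 2065/32)

6195/688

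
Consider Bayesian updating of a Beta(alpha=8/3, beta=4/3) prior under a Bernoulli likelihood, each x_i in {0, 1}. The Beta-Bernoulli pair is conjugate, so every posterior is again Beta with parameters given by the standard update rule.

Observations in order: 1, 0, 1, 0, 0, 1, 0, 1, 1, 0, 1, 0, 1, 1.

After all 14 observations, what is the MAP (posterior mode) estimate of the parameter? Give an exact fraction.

obs 1: x=1 → posterior Beta(11/3, 4/3)
obs 2: x=0 → posterior Beta(11/3, 7/3)
obs 3: x=1 → posterior Beta(14/3, 7/3)
obs 4: x=0 → posterior Beta(14/3, 10/3)
obs 5: x=0 → posterior Beta(14/3, 13/3)
obs 6: x=1 → posterior Beta(17/3, 13/3)
obs 7: x=0 → posterior Beta(17/3, 16/3)
obs 8: x=1 → posterior Beta(20/3, 16/3)
obs 9: x=1 → posterior Beta(23/3, 16/3)
obs 10: x=0 → posterior Beta(23/3, 19/3)
obs 11: x=1 → posterior Beta(26/3, 19/3)
obs 12: x=0 → posterior Beta(26/3, 22/3)
obs 13: x=1 → posterior Beta(29/3, 22/3)
obs 14: x=1 → posterior Beta(32/3, 22/3)

29/48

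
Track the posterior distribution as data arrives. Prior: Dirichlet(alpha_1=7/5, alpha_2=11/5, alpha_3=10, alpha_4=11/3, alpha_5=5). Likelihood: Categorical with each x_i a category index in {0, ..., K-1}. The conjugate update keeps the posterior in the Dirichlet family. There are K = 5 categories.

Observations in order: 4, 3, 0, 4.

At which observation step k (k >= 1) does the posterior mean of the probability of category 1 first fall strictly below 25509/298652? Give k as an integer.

obs 1: x=4 → posterior Dirichlet(7/5, 11/5, 10, 11/3, 6)
obs 2: x=3 → posterior Dirichlet(7/5, 11/5, 10, 14/3, 6)
obs 3: x=0 → posterior Dirichlet(12/5, 11/5, 10, 14/3, 6)
obs 4: x=4 → posterior Dirichlet(12/5, 11/5, 10, 14/3, 7)

k = 4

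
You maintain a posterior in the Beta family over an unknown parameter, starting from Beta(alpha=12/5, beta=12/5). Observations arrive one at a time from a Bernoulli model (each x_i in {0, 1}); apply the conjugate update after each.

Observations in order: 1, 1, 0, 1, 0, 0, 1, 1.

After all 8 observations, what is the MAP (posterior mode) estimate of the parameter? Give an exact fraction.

16/27

obs 1: x=1 → posterior Beta(17/5, 12/5)
obs 2: x=1 → posterior Beta(22/5, 12/5)
obs 3: x=0 → posterior Beta(22/5, 17/5)
obs 4: x=1 → posterior Beta(27/5, 17/5)
obs 5: x=0 → posterior Beta(27/5, 22/5)
obs 6: x=0 → posterior Beta(27/5, 27/5)
obs 7: x=1 → posterior Beta(32/5, 27/5)
obs 8: x=1 → posterior Beta(37/5, 27/5)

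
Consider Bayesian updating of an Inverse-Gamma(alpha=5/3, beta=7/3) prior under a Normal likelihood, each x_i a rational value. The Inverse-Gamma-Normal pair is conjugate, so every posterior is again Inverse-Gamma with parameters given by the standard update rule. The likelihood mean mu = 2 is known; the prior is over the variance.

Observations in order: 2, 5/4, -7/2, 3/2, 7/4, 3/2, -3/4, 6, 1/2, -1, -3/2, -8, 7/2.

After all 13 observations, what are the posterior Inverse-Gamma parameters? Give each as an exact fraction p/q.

obs 1: x=2 → posterior Inverse-Gamma(13/6, 7/3)
obs 2: x=5/4 → posterior Inverse-Gamma(8/3, 251/96)
obs 3: x=-7/2 → posterior Inverse-Gamma(19/6, 1703/96)
obs 4: x=3/2 → posterior Inverse-Gamma(11/3, 1715/96)
obs 5: x=7/4 → posterior Inverse-Gamma(25/6, 859/48)
obs 6: x=3/2 → posterior Inverse-Gamma(14/3, 865/48)
obs 7: x=-3/4 → posterior Inverse-Gamma(31/6, 2093/96)
obs 8: x=6 → posterior Inverse-Gamma(17/3, 2861/96)
obs 9: x=1/2 → posterior Inverse-Gamma(37/6, 2969/96)
obs 10: x=-1 → posterior Inverse-Gamma(20/3, 3401/96)
obs 11: x=-3/2 → posterior Inverse-Gamma(43/6, 3989/96)
obs 12: x=-8 → posterior Inverse-Gamma(23/3, 8789/96)
obs 13: x=7/2 → posterior Inverse-Gamma(49/6, 8897/96)

alpha=49/6, beta=8897/96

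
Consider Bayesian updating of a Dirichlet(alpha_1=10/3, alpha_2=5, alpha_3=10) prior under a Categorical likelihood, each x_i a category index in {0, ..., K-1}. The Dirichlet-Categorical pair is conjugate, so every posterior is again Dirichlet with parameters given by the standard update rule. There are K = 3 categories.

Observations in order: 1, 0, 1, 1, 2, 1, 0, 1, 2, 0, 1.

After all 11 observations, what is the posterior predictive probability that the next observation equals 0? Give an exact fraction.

obs 1: x=1 → posterior Dirichlet(10/3, 6, 10)
obs 2: x=0 → posterior Dirichlet(13/3, 6, 10)
obs 3: x=1 → posterior Dirichlet(13/3, 7, 10)
obs 4: x=1 → posterior Dirichlet(13/3, 8, 10)
obs 5: x=2 → posterior Dirichlet(13/3, 8, 11)
obs 6: x=1 → posterior Dirichlet(13/3, 9, 11)
obs 7: x=0 → posterior Dirichlet(16/3, 9, 11)
obs 8: x=1 → posterior Dirichlet(16/3, 10, 11)
obs 9: x=2 → posterior Dirichlet(16/3, 10, 12)
obs 10: x=0 → posterior Dirichlet(19/3, 10, 12)
obs 11: x=1 → posterior Dirichlet(19/3, 11, 12)

19/88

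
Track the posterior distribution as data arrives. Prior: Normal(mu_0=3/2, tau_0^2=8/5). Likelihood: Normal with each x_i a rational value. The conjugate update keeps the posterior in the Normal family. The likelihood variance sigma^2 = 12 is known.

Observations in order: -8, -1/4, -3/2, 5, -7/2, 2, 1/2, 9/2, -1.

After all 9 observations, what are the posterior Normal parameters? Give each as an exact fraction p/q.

obs 1: x=-8 → posterior Normal(13/34, 24/17)
obs 2: x=-1/4 → posterior Normal(6/19, 24/19)
obs 3: x=-3/2 → posterior Normal(1/7, 8/7)
obs 4: x=5 → posterior Normal(13/23, 24/23)
obs 5: x=-7/2 → posterior Normal(6/25, 24/25)
obs 6: x=2 → posterior Normal(10/27, 8/9)
obs 7: x=1/2 → posterior Normal(11/29, 24/29)
obs 8: x=9/2 → posterior Normal(20/31, 24/31)
obs 9: x=-1 → posterior Normal(6/11, 8/11)

mu_0=6/11, tau_0^2=8/11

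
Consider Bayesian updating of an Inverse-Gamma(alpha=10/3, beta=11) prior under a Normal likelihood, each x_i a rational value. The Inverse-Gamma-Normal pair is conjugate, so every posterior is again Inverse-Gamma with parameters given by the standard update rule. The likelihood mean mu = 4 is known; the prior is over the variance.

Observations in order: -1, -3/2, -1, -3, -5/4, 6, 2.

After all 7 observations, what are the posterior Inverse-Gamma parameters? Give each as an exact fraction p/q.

obs 1: x=-1 → posterior Inverse-Gamma(23/6, 47/2)
obs 2: x=-3/2 → posterior Inverse-Gamma(13/3, 309/8)
obs 3: x=-1 → posterior Inverse-Gamma(29/6, 409/8)
obs 4: x=-3 → posterior Inverse-Gamma(16/3, 605/8)
obs 5: x=-5/4 → posterior Inverse-Gamma(35/6, 2861/32)
obs 6: x=6 → posterior Inverse-Gamma(19/3, 2925/32)
obs 7: x=2 → posterior Inverse-Gamma(41/6, 2989/32)

alpha=41/6, beta=2989/32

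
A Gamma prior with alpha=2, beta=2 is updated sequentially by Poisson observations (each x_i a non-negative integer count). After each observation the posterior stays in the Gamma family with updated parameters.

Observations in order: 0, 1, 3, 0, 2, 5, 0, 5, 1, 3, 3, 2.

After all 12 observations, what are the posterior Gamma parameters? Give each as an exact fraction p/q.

alpha=27, beta=14

obs 1: x=0 → posterior Gamma(2, 3)
obs 2: x=1 → posterior Gamma(3, 4)
obs 3: x=3 → posterior Gamma(6, 5)
obs 4: x=0 → posterior Gamma(6, 6)
obs 5: x=2 → posterior Gamma(8, 7)
obs 6: x=5 → posterior Gamma(13, 8)
obs 7: x=0 → posterior Gamma(13, 9)
obs 8: x=5 → posterior Gamma(18, 10)
obs 9: x=1 → posterior Gamma(19, 11)
obs 10: x=3 → posterior Gamma(22, 12)
obs 11: x=3 → posterior Gamma(25, 13)
obs 12: x=2 → posterior Gamma(27, 14)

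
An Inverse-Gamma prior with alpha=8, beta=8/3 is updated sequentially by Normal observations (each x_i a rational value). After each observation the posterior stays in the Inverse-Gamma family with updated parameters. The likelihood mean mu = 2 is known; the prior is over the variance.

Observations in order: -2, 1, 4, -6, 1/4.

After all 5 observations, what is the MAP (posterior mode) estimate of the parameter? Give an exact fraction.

obs 1: x=-2 → posterior Inverse-Gamma(17/2, 32/3)
obs 2: x=1 → posterior Inverse-Gamma(9, 67/6)
obs 3: x=4 → posterior Inverse-Gamma(19/2, 79/6)
obs 4: x=-6 → posterior Inverse-Gamma(10, 271/6)
obs 5: x=1/4 → posterior Inverse-Gamma(21/2, 4483/96)

4483/1104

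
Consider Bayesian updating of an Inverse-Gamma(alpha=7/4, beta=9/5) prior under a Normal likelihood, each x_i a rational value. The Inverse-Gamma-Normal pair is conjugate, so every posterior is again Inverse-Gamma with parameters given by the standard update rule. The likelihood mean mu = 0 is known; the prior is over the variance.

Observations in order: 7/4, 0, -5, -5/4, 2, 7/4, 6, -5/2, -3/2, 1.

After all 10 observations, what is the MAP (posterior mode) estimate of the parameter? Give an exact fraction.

6863/1240

obs 1: x=7/4 → posterior Inverse-Gamma(9/4, 533/160)
obs 2: x=0 → posterior Inverse-Gamma(11/4, 533/160)
obs 3: x=-5 → posterior Inverse-Gamma(13/4, 2533/160)
obs 4: x=-5/4 → posterior Inverse-Gamma(15/4, 1329/80)
obs 5: x=2 → posterior Inverse-Gamma(17/4, 1489/80)
obs 6: x=7/4 → posterior Inverse-Gamma(19/4, 3223/160)
obs 7: x=6 → posterior Inverse-Gamma(21/4, 6103/160)
obs 8: x=-5/2 → posterior Inverse-Gamma(23/4, 6603/160)
obs 9: x=-3/2 → posterior Inverse-Gamma(25/4, 6783/160)
obs 10: x=1 → posterior Inverse-Gamma(27/4, 6863/160)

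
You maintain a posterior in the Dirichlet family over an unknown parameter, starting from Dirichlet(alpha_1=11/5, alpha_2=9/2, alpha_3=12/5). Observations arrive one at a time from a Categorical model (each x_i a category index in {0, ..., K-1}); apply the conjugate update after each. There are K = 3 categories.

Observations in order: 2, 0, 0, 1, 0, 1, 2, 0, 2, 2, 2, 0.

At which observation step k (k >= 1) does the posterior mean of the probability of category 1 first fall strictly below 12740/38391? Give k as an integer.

obs 1: x=2 → posterior Dirichlet(11/5, 9/2, 17/5)
obs 2: x=0 → posterior Dirichlet(16/5, 9/2, 17/5)
obs 3: x=0 → posterior Dirichlet(21/5, 9/2, 17/5)
obs 4: x=1 → posterior Dirichlet(21/5, 11/2, 17/5)
obs 5: x=0 → posterior Dirichlet(26/5, 11/2, 17/5)
obs 6: x=1 → posterior Dirichlet(26/5, 13/2, 17/5)
obs 7: x=2 → posterior Dirichlet(26/5, 13/2, 22/5)
obs 8: x=0 → posterior Dirichlet(31/5, 13/2, 22/5)
obs 9: x=2 → posterior Dirichlet(31/5, 13/2, 27/5)
obs 10: x=2 → posterior Dirichlet(31/5, 13/2, 32/5)
obs 11: x=2 → posterior Dirichlet(31/5, 13/2, 37/5)
obs 12: x=0 → posterior Dirichlet(36/5, 13/2, 37/5)

k = 11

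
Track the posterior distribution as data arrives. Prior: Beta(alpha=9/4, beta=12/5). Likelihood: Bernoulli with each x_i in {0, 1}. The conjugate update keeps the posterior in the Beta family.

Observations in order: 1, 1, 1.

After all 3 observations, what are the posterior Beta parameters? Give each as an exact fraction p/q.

alpha=21/4, beta=12/5

obs 1: x=1 → posterior Beta(13/4, 12/5)
obs 2: x=1 → posterior Beta(17/4, 12/5)
obs 3: x=1 → posterior Beta(21/4, 12/5)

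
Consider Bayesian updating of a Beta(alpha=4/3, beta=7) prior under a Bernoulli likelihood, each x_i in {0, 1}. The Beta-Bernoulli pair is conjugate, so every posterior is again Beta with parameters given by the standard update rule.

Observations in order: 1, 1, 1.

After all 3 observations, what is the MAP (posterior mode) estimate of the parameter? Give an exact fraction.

obs 1: x=1 → posterior Beta(7/3, 7)
obs 2: x=1 → posterior Beta(10/3, 7)
obs 3: x=1 → posterior Beta(13/3, 7)

5/14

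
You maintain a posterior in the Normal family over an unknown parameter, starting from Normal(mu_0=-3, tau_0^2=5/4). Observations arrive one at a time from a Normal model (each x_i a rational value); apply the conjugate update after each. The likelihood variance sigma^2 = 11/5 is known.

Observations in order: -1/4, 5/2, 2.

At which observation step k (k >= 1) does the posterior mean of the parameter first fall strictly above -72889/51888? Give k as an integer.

obs 1: x=-1/4 → posterior Normal(-553/276, 55/69)
obs 2: x=5/2 → posterior Normal(-303/376, 55/94)
obs 3: x=2 → posterior Normal(-103/476, 55/119)

k = 2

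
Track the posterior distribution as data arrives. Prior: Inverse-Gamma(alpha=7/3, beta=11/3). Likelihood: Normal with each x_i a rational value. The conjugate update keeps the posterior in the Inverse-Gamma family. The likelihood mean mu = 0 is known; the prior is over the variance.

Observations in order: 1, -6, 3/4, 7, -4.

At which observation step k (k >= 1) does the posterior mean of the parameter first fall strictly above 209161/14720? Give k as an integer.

obs 1: x=1 → posterior Inverse-Gamma(17/6, 25/6)
obs 2: x=-6 → posterior Inverse-Gamma(10/3, 133/6)
obs 3: x=3/4 → posterior Inverse-Gamma(23/6, 2155/96)
obs 4: x=7 → posterior Inverse-Gamma(13/3, 4507/96)
obs 5: x=-4 → posterior Inverse-Gamma(29/6, 5275/96)

k = 5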